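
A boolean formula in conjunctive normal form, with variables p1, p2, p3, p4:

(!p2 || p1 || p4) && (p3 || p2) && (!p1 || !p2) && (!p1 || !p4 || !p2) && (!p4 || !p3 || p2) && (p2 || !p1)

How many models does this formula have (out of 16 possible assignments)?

3

Satisfying assignments:
  p1=0 p2=0 p3=1 p4=0
  p1=0 p2=1 p3=0 p4=1
  p1=0 p2=1 p3=1 p4=1
That's 3 in total.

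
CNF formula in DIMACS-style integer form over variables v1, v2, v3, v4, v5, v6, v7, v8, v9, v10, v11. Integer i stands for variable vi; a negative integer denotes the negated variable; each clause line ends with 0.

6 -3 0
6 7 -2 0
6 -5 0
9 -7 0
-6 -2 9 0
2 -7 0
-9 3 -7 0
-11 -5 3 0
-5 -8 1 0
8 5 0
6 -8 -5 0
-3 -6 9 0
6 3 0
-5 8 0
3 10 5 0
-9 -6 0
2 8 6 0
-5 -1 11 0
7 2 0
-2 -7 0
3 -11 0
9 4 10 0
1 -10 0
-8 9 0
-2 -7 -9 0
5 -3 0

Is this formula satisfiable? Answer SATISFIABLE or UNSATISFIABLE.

UNSATISFIABLE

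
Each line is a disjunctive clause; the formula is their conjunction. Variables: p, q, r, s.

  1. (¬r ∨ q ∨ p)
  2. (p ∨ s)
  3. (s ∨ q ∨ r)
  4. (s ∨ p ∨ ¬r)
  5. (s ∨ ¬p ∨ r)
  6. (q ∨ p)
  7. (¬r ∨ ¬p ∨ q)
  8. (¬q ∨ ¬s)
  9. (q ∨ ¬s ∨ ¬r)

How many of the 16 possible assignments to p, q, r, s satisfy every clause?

The models are:
  p=1 q=0 r=0 s=1
  p=1 q=1 r=1 s=0
Count: 2.

2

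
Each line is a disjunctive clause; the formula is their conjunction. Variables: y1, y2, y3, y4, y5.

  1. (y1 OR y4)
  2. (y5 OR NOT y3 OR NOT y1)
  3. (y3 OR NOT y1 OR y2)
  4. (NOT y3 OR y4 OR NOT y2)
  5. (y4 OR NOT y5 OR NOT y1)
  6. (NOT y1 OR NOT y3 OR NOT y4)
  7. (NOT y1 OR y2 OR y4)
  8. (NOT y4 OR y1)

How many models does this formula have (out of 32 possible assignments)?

3

Satisfying assignments:
  y1=1 y2=1 y3=0 y4=0 y5=0
  y1=1 y2=1 y3=0 y4=1 y5=0
  y1=1 y2=1 y3=0 y4=1 y5=1
That's 3 in total.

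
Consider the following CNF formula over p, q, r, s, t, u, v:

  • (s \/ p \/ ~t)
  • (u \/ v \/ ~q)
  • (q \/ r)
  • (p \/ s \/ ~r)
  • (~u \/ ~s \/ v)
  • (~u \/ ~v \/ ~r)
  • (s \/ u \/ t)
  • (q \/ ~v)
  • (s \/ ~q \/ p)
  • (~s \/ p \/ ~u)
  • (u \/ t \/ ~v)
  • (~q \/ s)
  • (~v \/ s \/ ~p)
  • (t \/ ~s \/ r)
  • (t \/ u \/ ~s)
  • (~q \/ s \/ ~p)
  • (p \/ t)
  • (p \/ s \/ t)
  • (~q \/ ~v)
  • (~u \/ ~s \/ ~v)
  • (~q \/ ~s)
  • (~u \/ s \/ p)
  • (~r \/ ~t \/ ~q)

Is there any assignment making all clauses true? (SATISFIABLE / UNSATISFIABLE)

SATISFIABLE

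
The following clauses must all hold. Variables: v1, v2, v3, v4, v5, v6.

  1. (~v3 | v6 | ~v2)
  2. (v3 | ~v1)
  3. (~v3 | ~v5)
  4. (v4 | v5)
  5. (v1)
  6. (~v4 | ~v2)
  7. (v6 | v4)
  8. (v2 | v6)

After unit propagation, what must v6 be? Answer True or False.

(v1) is a unit clause: v1 = True.
(~v1 | v3): since v1 = True, the clause reduces to (v3). v3 = True.
In (~v3 | ~v5), ~v3 is now false; ~v5 must hold, so v5 = False.
From (v5 | v4) and v5 = False: v4 = True.
(~v4 | ~v2): since v4 = True, the clause reduces to (~v2). v2 = False.
(v2 | v6): since v2 = False, the clause reduces to (v6). v6 = True.

True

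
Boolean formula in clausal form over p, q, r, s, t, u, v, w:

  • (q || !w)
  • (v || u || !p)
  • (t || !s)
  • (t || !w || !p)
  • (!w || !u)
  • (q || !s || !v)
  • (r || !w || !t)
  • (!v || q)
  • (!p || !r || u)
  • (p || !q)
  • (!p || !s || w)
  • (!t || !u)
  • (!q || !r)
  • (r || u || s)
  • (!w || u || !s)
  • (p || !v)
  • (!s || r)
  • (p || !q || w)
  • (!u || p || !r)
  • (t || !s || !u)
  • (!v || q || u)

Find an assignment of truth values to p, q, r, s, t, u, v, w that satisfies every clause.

p = True, q = True, r = False, s = False, t = False, u = True, v = True, w = False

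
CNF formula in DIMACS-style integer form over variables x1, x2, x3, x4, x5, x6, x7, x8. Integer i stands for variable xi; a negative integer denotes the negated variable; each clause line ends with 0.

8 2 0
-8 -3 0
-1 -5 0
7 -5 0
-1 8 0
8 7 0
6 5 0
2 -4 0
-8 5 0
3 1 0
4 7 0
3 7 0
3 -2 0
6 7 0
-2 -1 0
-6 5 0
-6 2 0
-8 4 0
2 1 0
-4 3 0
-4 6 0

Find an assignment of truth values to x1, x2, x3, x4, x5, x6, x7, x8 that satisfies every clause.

Pure literal: x7 appears only positively; assign x7 = True.
Set x1 = False and propagate.
  then x3 is forced to True.
  then x8 is forced to False.
  then x2 is forced to True.
Branch on x4: take x4 = False.
For the remaining variables, x5 = True, x6 = True works.
Every clause has at least one true literal under this assignment.
Check each clause:
  1. (x2 | x8) — x2 is true.
  2. (~x8 | ~x3) — ~x8 is true.
  3. (~x1 | ~x5) — ~x1 is true.
  4. (x7 | ~x5) — x7 is true.
  5. (~x1 | x8) — ~x1 is true.
  6. (x8 | x7) — x7 is true.
  7. (x5 | x6) — x5 is true.
  8. (~x4 | x2) — x2 is true.
  9. (~x8 | x5) — ~x8 is true.
  10. (x1 | x3) — x3 is true.
  11. (x4 | x7) — x7 is true.
  12. (x7 | x3) — x3 is true.
  13. (x3 | ~x2) — x3 is true.
  14. (x6 | x7) — x6 is true.
  15. (~x2 | ~x1) — ~x1 is true.
  16. (~x6 | x5) — x5 is true.
  17. (~x6 | x2) — x2 is true.
  18. (x4 | ~x8) — ~x8 is true.
  19. (x2 | x1) — x2 is true.
  20. (~x4 | x3) — x3 is true.
  21. (x6 | ~x4) — ~x4 is true.

x1=0, x2=1, x3=1, x4=0, x5=1, x6=1, x7=1, x8=0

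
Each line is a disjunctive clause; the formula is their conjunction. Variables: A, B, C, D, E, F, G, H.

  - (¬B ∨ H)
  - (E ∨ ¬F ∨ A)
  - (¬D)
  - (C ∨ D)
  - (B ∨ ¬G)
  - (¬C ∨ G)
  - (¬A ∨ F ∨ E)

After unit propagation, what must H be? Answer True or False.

True

(¬D) is a unit clause: D = False.
(C ∨ D): since D = False, the clause reduces to (C). C = True.
From (¬C ∨ G) and C = True: G = True.
(¬G ∨ B) with G = True leaves only B, so B = True.
In (¬B ∨ H), ¬B is now false; H must hold, so H = True.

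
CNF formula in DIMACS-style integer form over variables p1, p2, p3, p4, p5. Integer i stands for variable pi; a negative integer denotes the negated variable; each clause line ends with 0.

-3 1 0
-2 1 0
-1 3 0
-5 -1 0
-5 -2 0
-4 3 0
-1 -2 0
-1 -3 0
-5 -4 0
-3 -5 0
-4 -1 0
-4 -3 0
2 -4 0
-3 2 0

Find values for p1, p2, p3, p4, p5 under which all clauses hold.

p4 occurs only negated in the remaining clauses — set p4 = False.
Try p1 = False.
  then p3 is forced to False.
  then p2 is forced to False.
p5 is now unconstrained; take p5 = True.
Every clause has at least one true literal under this assignment.

p1=F  p2=F  p3=F  p4=F  p5=T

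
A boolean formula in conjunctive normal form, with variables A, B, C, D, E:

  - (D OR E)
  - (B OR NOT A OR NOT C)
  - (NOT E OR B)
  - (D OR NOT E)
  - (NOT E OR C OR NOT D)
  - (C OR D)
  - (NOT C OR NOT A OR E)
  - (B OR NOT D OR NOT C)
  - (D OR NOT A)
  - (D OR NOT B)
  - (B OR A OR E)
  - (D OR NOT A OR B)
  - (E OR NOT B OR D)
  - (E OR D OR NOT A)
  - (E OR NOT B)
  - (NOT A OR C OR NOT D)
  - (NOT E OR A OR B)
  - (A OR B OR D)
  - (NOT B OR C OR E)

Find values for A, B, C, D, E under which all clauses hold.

A = True, B = True, C = True, D = True, E = True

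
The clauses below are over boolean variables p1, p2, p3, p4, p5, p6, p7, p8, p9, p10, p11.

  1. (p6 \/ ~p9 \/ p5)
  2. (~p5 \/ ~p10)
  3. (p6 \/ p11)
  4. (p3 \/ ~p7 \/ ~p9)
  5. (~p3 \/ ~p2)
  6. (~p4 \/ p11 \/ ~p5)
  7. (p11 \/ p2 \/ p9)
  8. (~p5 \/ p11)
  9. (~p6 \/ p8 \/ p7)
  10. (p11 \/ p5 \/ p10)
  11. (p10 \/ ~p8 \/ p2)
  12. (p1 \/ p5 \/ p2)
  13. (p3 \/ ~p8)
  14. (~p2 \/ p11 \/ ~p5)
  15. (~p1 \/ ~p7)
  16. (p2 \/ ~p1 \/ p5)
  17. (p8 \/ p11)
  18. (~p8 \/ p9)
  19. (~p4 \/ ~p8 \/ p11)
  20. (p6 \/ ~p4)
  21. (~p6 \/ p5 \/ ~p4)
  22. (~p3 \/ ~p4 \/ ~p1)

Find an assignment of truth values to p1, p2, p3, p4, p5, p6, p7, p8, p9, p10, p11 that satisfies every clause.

p1 = F, p2 = T, p3 = F, p4 = F, p5 = T, p6 = F, p7 = F, p8 = F, p9 = T, p10 = F, p11 = T

p4 occurs only negated in the remaining clauses — set p4 = False.
p11 occurs only positively in the remaining clauses — set p11 = True.
Try p1 = False.
Set p2 = True and propagate.
  then p3 is forced to False.
  then p8 is forced to False.
The remaining clauses are satisfied by p5 = True, p6 = False, p7 = False, p9 = True, p10 = False.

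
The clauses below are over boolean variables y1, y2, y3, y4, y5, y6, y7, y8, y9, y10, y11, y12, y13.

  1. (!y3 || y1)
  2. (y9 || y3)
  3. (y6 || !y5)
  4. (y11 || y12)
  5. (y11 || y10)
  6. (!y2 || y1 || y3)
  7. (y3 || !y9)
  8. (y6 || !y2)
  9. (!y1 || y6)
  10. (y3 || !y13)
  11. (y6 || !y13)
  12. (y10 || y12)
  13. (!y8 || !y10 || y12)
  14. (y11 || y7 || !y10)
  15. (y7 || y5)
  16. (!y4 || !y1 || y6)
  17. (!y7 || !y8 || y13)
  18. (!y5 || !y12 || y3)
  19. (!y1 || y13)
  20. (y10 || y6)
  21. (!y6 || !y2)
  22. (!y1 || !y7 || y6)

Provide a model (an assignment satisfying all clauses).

y2 occurs only negated in the remaining clauses — set y2 = False.
Try y1 = True.
  then y6 is forced to True.
  then y13 is forced to True.
  then y3 is forced to True.
Branch on y5: take y5 = True.
Set y7 = True and propagate.
For the remaining variables, y4 = True, y8 = True, y9 = True, y10 = True, y11 = False, y12 = True works.

y1=T, y2=F, y3=T, y4=T, y5=T, y6=T, y7=T, y8=T, y9=T, y10=T, y11=F, y12=T, y13=T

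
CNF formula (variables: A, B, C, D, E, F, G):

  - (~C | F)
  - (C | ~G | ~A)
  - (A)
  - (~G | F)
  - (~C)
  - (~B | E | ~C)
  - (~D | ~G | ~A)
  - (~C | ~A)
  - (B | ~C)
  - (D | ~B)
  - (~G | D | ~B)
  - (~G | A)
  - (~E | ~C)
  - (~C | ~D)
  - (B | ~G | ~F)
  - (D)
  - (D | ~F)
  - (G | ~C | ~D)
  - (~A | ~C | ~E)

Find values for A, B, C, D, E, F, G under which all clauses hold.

A=True, B=True, C=False, D=True, E=True, F=False, G=False

Unit propagation: (A) forces A = True.
Unit propagation: (~C) forces C = False.
The clause (~G) is unit: G must be False.
The clause (D) is unit: D must be True.
B, E, F are now unconstrained; take B = True, E = True, F = False.
Every clause has at least one true literal under this assignment.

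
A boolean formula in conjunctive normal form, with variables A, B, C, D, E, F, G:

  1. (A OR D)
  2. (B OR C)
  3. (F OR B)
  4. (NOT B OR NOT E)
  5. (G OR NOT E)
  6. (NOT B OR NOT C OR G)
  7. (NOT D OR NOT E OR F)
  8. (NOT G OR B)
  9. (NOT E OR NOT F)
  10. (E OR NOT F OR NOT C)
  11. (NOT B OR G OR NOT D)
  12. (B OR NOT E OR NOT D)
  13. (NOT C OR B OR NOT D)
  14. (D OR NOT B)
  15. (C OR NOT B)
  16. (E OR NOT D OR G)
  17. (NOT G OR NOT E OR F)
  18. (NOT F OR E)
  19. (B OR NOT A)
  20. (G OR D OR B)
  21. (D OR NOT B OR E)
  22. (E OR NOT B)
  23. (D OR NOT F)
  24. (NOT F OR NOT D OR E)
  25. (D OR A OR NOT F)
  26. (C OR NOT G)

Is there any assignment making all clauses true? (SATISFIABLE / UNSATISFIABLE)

UNSATISFIABLE

B = True:
  propagation gives E=False; an empty clause results — contradiction.
B = False:
  propagation gives C=True, F=True, G=False, E=False; an empty clause results — contradiction.
Every branch closes, so no satisfying assignment exists.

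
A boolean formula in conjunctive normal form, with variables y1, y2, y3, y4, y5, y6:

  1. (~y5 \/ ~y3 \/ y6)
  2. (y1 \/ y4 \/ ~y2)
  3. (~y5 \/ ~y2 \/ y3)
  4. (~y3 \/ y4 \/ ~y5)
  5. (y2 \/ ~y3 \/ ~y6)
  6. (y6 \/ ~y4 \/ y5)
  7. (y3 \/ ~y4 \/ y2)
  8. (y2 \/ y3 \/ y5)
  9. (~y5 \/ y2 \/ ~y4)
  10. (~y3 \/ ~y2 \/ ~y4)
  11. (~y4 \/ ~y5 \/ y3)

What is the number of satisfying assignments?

12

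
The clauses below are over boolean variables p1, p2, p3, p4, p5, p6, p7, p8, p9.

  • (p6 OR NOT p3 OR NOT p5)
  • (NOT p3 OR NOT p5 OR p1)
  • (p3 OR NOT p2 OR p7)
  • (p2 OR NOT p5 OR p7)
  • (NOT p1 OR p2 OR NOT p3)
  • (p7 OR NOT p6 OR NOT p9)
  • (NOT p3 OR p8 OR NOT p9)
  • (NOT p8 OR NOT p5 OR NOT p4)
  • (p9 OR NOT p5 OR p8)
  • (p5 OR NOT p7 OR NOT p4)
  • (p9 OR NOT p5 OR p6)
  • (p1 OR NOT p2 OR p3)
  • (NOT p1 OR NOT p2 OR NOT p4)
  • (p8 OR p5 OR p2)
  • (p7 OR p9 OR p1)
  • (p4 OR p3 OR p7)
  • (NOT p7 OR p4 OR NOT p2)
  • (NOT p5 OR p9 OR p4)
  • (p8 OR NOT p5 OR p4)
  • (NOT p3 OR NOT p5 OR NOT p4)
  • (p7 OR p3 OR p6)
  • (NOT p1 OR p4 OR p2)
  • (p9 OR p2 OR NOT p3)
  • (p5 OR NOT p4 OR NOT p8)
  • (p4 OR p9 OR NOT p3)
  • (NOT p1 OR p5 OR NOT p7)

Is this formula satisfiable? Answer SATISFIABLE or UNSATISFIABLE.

SATISFIABLE

Try p1 = True.
For the remaining variables, p2 = False, p3 = False, p4 = True, p5 = True, p6 = False, p7 = True, p8 = False, p9 = True works.
Every clause has at least one true literal under this assignment.
So p1 = T, p2 = F, p3 = F, p4 = T, p5 = T, p6 = F, p7 = T, p8 = F, p9 = T is a satisfying assignment.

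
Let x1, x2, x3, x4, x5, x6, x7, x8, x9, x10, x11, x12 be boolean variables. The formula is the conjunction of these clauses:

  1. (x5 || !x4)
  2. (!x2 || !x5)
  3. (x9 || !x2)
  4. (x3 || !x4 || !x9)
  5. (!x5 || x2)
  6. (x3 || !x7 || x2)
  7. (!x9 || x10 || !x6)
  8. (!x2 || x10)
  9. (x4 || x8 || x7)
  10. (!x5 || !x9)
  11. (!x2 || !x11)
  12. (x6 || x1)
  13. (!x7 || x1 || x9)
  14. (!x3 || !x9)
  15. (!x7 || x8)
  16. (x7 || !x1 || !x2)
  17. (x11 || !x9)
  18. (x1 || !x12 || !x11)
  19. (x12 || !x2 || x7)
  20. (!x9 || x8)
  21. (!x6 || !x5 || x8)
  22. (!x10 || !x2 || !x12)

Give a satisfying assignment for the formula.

x8 occurs only positively in the remaining clauses — set x8 = True.
Branch on x1: take x1 = True.
Try x2 = False.
  then x5 is forced to False.
  then x4 is forced to False.
For the remaining variables, x3 = True, x6 = True, x7 = False, x9 = False, x10 = False, x11 = False, x12 = True works.

x1 = True, x2 = False, x3 = True, x4 = False, x5 = False, x6 = True, x7 = False, x8 = True, x9 = False, x10 = False, x11 = False, x12 = True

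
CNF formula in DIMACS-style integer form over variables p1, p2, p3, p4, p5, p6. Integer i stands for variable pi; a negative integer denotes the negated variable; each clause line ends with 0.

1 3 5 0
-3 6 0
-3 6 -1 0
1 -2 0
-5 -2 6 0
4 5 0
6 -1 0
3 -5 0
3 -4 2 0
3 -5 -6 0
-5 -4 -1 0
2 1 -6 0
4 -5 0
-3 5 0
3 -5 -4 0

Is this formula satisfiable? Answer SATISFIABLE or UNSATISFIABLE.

Set p1 = True and propagate.
  then p6 is forced to True.
Try p2 = True.
The remaining clauses are satisfied by p3 = False, p4 = True, p5 = False.
Every clause has at least one true literal under this assignment.
So p1=T, p2=T, p3=F, p4=T, p5=F, p6=T is a satisfying assignment.

SATISFIABLE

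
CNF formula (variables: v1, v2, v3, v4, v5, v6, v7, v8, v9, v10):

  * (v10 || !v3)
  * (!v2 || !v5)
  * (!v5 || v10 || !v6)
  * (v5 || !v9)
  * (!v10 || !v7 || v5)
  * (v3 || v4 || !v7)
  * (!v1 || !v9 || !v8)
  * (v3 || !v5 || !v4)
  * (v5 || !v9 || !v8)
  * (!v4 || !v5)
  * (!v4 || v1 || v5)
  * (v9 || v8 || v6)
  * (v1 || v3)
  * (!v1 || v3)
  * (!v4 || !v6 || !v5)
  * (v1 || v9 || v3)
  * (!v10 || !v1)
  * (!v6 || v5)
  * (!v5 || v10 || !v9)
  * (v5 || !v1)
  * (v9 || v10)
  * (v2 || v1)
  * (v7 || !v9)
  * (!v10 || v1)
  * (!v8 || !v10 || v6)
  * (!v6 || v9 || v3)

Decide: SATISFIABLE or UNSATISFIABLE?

v5 = True:
  propagation gives v2=False, v4=False, v1=True, v3=True; an empty clause results — contradiction.
v5 = False:
  propagation gives v9=False, v6=False, v8=True, v1=False; an empty clause results — contradiction.
Every branch closes, so no satisfying assignment exists.

UNSATISFIABLE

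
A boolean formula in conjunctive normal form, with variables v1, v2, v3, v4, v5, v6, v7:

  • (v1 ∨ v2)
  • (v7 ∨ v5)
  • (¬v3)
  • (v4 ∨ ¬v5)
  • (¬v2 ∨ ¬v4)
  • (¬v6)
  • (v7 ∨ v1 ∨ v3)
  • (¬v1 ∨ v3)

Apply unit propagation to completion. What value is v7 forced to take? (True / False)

True

Unit clause (¬v3) sets v3 = False.
Unit clause (¬v6) sets v6 = False.
From (v3 ∨ ¬v1) and v3 = False: v1 = False.
(v2 ∨ v1): since v1 = False, the clause reduces to (v2). v2 = True.
In (¬v2 ∨ ¬v4), ¬v2 is now false; ¬v4 must hold, so v4 = False.
In (v4 ∨ ¬v5), v4 is now false; ¬v5 must hold, so v5 = False.
From (v5 ∨ v7) and v5 = False: v7 = True.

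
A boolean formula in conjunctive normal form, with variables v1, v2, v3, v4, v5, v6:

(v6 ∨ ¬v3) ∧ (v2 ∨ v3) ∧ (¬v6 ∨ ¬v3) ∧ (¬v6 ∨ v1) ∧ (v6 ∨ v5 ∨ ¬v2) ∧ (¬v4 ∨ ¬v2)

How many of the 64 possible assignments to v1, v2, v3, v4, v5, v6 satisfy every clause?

4

The models are:
  v1=0 v2=1 v3=0 v4=0 v5=1 v6=0
  v1=1 v2=1 v3=0 v4=0 v5=0 v6=1
  v1=1 v2=1 v3=0 v4=0 v5=1 v6=0
  v1=1 v2=1 v3=0 v4=0 v5=1 v6=1
Count: 4.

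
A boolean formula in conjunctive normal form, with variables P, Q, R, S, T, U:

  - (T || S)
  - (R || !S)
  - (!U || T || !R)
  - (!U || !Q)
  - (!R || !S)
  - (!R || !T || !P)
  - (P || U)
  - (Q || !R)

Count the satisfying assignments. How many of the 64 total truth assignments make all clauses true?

4

The models are:
  P=F Q=F R=F S=F T=T U=T
  P=T Q=F R=F S=F T=T U=F
  P=T Q=F R=F S=F T=T U=T
  P=T Q=T R=F S=F T=T U=F
That's 4 in total.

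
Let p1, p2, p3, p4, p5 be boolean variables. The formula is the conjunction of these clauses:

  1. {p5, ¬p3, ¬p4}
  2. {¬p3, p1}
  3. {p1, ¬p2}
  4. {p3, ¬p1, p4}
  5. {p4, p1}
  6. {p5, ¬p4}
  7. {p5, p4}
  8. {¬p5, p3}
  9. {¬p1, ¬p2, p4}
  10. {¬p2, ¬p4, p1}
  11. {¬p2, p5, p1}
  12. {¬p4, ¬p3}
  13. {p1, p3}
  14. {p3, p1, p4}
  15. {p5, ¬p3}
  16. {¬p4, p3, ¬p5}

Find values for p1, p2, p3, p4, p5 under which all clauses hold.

p1 = T  p2 = F  p3 = T  p4 = F  p5 = T

p2 occurs only negated in the remaining clauses — set p2 = False.
Set p1 = True and propagate.
Try p3 = True.
  then p4 is forced to False.
  then p5 is forced to True.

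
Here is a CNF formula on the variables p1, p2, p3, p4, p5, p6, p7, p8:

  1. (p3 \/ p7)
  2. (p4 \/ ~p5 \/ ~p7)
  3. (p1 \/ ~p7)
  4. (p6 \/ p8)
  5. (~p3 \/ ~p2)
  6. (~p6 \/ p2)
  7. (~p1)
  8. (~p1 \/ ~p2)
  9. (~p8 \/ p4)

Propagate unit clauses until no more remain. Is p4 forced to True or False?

True

(~p1) stands alone — p1 = False.
(p1 \/ ~p7) with p1 = False leaves only ~p7, so p7 = False.
In (p7 \/ p3), p7 is now false; p3 must hold, so p3 = True.
From (~p3 \/ ~p2) and p3 = True: p2 = False.
(p2 \/ ~p6): since p2 = False, the clause reduces to (~p6). p6 = False.
From (p6 \/ p8) and p6 = False: p8 = True.
In (~p8 \/ p4), ~p8 is now false; p4 must hold, so p4 = True.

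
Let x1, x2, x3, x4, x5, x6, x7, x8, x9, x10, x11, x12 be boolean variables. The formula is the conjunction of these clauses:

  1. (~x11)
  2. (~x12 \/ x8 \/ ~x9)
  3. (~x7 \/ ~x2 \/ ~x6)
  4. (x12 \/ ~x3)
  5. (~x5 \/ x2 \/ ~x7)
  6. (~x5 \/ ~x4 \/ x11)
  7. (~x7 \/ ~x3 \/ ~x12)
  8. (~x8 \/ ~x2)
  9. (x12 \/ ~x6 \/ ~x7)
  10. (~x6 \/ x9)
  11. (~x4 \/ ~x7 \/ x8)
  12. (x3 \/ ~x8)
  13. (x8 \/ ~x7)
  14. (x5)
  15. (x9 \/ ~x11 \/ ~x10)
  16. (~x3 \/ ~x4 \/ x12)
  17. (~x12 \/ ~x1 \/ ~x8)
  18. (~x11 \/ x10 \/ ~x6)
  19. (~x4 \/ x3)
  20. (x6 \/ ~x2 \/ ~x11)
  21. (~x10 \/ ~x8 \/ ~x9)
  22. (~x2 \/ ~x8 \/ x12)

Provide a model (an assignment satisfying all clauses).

x1=True, x2=True, x3=True, x4=False, x5=True, x6=False, x7=False, x8=False, x9=False, x10=False, x11=False, x12=True

Unit propagation: (~x11) forces x11 = False.
The clause (x5) is unit: x5 must be True.
Unit propagation: (~x4) forces x4 = False.
x6 occurs only negated in the remaining clauses — set x6 = False.
Pure literal: x7 appears only negated; assign x7 = False.
Set x1 = True and propagate.
Branch on x2: take x2 = True.
  then x8 is forced to False.
The remaining clauses are satisfied by x3 = True, x9 = False, x10 = False, x12 = True.
Every clause has at least one true literal under this assignment.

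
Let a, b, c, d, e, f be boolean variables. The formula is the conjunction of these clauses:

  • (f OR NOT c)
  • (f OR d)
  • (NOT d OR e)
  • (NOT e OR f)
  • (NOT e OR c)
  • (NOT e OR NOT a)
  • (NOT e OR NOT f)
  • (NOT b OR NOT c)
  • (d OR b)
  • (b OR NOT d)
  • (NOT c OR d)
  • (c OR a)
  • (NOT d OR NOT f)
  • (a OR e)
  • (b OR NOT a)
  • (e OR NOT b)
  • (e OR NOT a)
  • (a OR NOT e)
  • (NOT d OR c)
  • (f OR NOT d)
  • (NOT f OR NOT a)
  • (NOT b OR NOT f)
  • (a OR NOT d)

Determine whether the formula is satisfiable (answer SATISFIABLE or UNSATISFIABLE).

UNSATISFIABLE

d = True:
  propagation gives e=True, f=True; an empty clause results — contradiction.
d = False:
  propagation gives f=True, e=False, b=True; an empty clause results — contradiction.
Every branch closes, so no satisfying assignment exists.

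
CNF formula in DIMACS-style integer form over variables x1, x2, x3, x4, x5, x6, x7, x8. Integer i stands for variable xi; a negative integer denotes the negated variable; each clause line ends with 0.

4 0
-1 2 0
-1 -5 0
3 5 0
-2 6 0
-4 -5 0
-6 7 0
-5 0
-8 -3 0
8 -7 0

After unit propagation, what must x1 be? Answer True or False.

False

Unit clause (x4) sets x4 = True.
(¬x4 ∨ ¬x5): since x4 = True, the clause reduces to (¬x5). x5 = False.
(x5 ∨ x3) with x5 = False leaves only x3, so x3 = True.
In (¬x8 ∨ ¬x3), ¬x3 is now false; ¬x8 must hold, so x8 = False.
In (¬x7 ∨ x8), x8 is now false; ¬x7 must hold, so x7 = False.
(x7 ∨ ¬x6) with x7 = False leaves only ¬x6, so x6 = False.
In (¬x2 ∨ x6), x6 is now false; ¬x2 must hold, so x2 = False.
(x2 ∨ ¬x1) with x2 = False leaves only ¬x1, so x1 = False.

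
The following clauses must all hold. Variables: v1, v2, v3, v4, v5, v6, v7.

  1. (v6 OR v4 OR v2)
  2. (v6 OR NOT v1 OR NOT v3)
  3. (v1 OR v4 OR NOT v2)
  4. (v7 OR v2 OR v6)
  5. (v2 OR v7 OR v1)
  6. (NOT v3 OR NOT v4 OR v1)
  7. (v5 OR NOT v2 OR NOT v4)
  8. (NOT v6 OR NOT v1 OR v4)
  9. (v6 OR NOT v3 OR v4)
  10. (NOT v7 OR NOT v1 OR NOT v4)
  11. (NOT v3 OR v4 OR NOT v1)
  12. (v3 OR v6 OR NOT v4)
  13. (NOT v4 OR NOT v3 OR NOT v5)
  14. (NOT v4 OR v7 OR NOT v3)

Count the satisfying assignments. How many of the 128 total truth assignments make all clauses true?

15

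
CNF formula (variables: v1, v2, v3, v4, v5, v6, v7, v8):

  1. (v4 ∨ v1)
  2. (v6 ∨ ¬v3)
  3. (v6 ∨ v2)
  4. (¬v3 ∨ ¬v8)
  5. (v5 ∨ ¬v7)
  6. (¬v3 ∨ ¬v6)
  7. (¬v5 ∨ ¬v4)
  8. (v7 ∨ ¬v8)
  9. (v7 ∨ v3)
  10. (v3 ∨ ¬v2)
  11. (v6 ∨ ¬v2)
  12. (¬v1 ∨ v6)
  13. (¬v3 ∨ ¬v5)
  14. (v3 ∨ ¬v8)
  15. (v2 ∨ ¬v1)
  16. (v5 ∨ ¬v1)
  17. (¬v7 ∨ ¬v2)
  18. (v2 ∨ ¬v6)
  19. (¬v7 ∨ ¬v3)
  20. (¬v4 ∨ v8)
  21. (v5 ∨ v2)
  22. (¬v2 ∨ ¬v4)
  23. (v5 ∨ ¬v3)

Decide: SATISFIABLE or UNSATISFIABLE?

v3 = True:
  propagation gives v6=True; an empty clause results — contradiction.
v3 = False:
  propagation gives v7=True, v5=True, v4=False, v1=True; an empty clause results — contradiction.
Every branch closes, so no satisfying assignment exists.

UNSATISFIABLE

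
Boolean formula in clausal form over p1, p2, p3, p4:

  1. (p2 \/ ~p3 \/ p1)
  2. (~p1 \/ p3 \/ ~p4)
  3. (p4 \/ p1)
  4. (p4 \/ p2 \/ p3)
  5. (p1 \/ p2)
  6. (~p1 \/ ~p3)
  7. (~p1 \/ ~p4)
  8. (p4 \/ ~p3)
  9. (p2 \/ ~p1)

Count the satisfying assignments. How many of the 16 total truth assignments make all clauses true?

Satisfying assignments:
  p1=0 p2=1 p3=0 p4=1
  p1=0 p2=1 p3=1 p4=1
  p1=1 p2=1 p3=0 p4=0
Count: 3.

3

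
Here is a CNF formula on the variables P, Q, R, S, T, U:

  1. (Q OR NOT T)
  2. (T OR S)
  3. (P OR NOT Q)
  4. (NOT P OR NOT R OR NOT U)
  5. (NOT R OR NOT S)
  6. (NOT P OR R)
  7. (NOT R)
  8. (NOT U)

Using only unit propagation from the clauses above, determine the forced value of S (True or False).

(NOT R) stands alone — R = False.
In (R OR NOT P), R is now false; NOT P must hold, so P = False.
In (NOT Q OR P), P is now false; NOT Q must hold, so Q = False.
In (NOT T OR Q), Q is now false; NOT T must hold, so T = False.
(S OR T): since T = False, the clause reduces to (S). S = True.

True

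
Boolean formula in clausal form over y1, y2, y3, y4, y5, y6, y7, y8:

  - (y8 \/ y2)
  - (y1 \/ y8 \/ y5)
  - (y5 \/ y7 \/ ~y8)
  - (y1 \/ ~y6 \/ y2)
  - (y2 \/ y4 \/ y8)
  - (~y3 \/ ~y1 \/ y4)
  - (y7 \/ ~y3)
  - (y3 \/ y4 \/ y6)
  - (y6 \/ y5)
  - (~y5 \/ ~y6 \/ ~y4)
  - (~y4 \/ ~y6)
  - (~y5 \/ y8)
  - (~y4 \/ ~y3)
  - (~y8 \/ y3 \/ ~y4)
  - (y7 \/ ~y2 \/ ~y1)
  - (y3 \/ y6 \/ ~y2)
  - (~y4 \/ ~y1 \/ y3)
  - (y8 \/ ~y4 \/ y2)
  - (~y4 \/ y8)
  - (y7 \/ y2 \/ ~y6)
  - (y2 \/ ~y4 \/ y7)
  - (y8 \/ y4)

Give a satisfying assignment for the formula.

y7 occurs only positively in the remaining clauses — set y7 = True.
Try y1 = False.
Try y2 = True.
For the remaining variables, y3 = True, y4 = False, y5 = False, y6 = True, y8 = True works.

y1 = F, y2 = T, y3 = T, y4 = F, y5 = F, y6 = T, y7 = T, y8 = T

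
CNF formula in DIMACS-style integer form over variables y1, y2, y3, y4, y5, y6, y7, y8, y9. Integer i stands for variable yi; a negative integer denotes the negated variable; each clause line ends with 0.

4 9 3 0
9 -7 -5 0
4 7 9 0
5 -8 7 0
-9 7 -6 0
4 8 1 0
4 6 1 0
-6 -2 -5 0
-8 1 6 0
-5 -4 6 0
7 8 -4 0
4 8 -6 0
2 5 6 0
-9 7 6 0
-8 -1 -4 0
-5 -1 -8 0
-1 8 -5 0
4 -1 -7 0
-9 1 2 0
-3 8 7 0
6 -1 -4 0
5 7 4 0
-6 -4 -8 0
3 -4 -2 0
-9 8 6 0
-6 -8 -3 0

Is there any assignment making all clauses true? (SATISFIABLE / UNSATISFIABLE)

SATISFIABLE

Try y1 = True.
Set y2 = True and propagate.
For the remaining variables, y3 = True, y4 = True, y5 = False, y6 = True, y7 = True, y8 = False, y9 = True works.
Every clause has at least one true literal under this assignment.
So y1 = 1  y2 = 1  y3 = 1  y4 = 1  y5 = 0  y6 = 1  y7 = 1  y8 = 0  y9 = 1 is a satisfying assignment.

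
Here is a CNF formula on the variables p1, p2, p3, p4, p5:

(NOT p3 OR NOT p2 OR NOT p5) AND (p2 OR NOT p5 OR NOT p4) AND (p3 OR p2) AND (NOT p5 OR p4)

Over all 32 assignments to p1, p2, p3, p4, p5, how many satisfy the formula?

14

Case analysis on p2 and p5:
  p2=T, p5=T: remaining (p1,p3,p4) ∈ {(F,F,T); (T,F,T)} — 2.
  p2=T, p5=F: p1, p3, p4 free → 2^3 = 8.
  p2=F, p5=T: a clause becomes empty — 0.
  p2=F, p5=F: remaining (p1,p3,p4) ∈ {(F,T,F); (F,T,T); (T,T,F); (T,T,T)} — 4.
Total: 2 + 8 + 0 + 4 = 14.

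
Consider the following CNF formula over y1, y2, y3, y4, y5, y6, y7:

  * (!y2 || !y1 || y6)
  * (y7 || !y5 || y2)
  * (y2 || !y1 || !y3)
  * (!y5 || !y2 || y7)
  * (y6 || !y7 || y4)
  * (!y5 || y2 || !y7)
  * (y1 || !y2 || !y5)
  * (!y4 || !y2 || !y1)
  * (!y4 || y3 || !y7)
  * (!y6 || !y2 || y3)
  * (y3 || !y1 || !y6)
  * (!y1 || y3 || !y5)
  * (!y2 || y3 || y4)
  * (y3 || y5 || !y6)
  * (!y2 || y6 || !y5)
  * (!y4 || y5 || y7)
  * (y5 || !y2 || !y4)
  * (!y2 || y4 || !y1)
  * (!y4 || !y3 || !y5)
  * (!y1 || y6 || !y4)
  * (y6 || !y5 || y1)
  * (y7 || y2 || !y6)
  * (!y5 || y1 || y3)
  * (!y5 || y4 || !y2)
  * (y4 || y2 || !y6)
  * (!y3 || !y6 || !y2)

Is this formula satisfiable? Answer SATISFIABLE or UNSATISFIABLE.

Set y1 = False and propagate.
Branch on y2: take y2 = False.
Try y3 = True.
For the remaining variables, y4 = True, y5 = False, y6 = False, y7 = True works.
So y1=F, y2=F, y3=T, y4=T, y5=F, y6=F, y7=T is a satisfying assignment.

SATISFIABLE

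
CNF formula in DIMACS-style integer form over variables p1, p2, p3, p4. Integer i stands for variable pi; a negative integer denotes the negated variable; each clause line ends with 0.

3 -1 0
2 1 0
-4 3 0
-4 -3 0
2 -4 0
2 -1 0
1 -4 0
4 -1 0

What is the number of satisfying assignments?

2

Satisfying assignments:
  p1=0 p2=1 p3=0 p4=0
  p1=0 p2=1 p3=1 p4=0
That's 2 in total.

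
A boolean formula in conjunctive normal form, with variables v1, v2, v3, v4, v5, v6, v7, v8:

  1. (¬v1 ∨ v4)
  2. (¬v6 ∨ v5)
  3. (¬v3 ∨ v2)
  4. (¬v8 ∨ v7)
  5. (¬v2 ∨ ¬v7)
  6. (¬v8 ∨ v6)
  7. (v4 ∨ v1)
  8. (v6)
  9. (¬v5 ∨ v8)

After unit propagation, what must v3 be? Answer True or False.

False

Unit clause (v6) sets v6 = True.
From (v5 ∨ ¬v6) and v6 = True: v5 = True.
From (¬v5 ∨ v8) and v5 = True: v8 = True.
In (v7 ∨ ¬v8), ¬v8 is now false; v7 must hold, so v7 = True.
(¬v7 ∨ ¬v2) with v7 = True leaves only ¬v2, so v2 = False.
From (v2 ∨ ¬v3) and v2 = False: v3 = False.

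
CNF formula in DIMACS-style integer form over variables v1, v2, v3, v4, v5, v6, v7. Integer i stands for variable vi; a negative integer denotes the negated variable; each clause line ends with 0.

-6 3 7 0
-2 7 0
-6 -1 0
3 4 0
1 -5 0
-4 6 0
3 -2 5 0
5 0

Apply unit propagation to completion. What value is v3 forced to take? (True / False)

Unit clause (v5) sets v5 = True.
(¬v5 ∨ v1) with v5 = True leaves only v1, so v1 = True.
(¬v6 ∨ ¬v1): since v1 = True, the clause reduces to (¬v6). v6 = False.
From (¬v4 ∨ v6) and v6 = False: v4 = False.
(v3 ∨ v4): since v4 = False, the clause reduces to (v3). v3 = True.

True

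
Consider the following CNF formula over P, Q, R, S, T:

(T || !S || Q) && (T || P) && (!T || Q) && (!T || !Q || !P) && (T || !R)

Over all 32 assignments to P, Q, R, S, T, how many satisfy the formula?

Split on T, then Q.
  T=1, Q=1: remaining (P,R,S) ∈ {(0,0,0); (0,0,1); (0,1,0); (0,1,1)} — 4.
  T=1, Q=0: a clause becomes empty — 0.
  T=0, Q=1: remaining (P,R,S) ∈ {(1,0,0); (1,0,1)} — 2.
  T=0, Q=0: remaining (P,R,S) ∈ {(1,0,0)} — 1.
Total: 4 + 0 + 2 + 1 = 7.

7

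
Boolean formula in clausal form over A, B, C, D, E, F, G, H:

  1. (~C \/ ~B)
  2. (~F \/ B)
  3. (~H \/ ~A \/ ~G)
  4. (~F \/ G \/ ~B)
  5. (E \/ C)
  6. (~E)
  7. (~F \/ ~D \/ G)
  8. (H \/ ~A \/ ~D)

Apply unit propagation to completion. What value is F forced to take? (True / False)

False

(~E) is a unit clause: E = False.
In (E \/ C), E is now false; C must hold, so C = True.
(~B \/ ~C) with C = True leaves only ~B, so B = False.
In (B \/ ~F), B is now false; ~F must hold, so F = False.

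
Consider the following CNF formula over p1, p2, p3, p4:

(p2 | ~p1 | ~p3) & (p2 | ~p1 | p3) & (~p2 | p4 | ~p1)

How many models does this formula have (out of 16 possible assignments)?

Case analysis on p1 and p2:
  p1=T, p2=T: remaining (p3,p4) ∈ {(F,T); (T,T)} — 2.
  p1=T, p2=F: a clause becomes empty — 0.
  p1=F, p2=T: remaining (p3,p4) ∈ {(F,F); (F,T); (T,F); (T,T)} — 4.
  p1=F, p2=F: remaining (p3,p4) ∈ {(F,F); (F,T); (T,F); (T,T)} — 4.
Total: 2 + 0 + 4 + 4 = 10.

10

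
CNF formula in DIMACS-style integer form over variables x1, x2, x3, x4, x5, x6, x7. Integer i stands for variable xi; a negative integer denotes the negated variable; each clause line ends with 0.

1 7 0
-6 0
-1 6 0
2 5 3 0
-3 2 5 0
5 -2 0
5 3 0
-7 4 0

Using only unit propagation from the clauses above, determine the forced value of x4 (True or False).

True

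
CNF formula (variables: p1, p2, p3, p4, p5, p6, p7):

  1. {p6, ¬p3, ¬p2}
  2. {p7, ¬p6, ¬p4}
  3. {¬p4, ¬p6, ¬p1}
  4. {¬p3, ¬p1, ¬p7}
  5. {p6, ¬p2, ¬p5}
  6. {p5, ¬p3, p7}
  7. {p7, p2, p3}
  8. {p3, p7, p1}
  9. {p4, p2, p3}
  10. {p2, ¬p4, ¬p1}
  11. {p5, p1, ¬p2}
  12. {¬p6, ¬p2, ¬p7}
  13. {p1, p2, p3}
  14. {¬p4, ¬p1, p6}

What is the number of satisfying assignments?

Split on p2, then p1.
  p2=T, p1=T: 5 of the 32 assignments to (p3,p4,p5,p6,p7) work.
  p2=T, p1=F: remaining (p3,p4,p5,p6,p7) ∈ {(T,F,T,T,F)} — 1.
  p2=F, p1=T: remaining (p3,p4,p5,p6,p7) ∈ {(T,F,T,F,F); (T,F,T,T,F)} — 2.
  p2=F, p1=F: 11 of the 32 assignments to (p3,p4,p5,p6,p7) work.
Total: 5 + 1 + 2 + 11 = 19.

19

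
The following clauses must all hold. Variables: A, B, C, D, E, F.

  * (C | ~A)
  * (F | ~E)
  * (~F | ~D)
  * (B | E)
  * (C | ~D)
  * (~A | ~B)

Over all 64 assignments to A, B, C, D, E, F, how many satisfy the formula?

10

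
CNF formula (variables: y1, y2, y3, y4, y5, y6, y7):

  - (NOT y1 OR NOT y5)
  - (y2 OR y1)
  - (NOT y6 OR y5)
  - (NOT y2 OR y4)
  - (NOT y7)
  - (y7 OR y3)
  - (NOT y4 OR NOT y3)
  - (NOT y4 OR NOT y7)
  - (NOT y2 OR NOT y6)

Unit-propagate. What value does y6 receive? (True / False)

False

(NOT y7) stands alone — y7 = False.
(y7 OR y3): since y7 = False, the clause reduces to (y3). y3 = True.
(NOT y4 OR NOT y3): since y3 = True, the clause reduces to (NOT y4). y4 = False.
From (y4 OR NOT y2) and y4 = False: y2 = False.
In (y1 OR y2), y2 is now false; y1 must hold, so y1 = True.
From (NOT y1 OR NOT y5) and y1 = True: y5 = False.
From (NOT y6 OR y5) and y5 = False: y6 = False.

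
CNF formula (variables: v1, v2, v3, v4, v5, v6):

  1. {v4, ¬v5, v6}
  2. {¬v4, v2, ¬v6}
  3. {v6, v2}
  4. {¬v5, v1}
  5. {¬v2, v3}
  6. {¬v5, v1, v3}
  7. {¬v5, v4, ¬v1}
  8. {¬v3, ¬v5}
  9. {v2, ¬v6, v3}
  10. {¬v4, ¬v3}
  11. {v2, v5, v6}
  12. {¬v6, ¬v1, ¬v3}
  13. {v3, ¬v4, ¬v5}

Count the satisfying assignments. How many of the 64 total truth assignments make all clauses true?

The models are:
  v1=F v2=F v3=T v4=F v5=F v6=T
  v1=F v2=T v3=T v4=F v5=F v6=F
  v1=F v2=T v3=T v4=F v5=F v6=T
  v1=T v2=T v3=T v4=F v5=F v6=F
That's 4 in total.

4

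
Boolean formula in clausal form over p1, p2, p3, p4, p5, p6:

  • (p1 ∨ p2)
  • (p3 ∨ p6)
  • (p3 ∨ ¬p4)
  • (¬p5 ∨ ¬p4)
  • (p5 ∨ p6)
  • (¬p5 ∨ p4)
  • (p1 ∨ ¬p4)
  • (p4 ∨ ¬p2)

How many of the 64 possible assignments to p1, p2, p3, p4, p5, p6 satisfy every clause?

4

Satisfying assignments:
  p1=T p2=F p3=F p4=F p5=F p6=T
  p1=T p2=F p3=T p4=F p5=F p6=T
  p1=T p2=F p3=T p4=T p5=F p6=T
  p1=T p2=T p3=T p4=T p5=F p6=T
That's 4 in total.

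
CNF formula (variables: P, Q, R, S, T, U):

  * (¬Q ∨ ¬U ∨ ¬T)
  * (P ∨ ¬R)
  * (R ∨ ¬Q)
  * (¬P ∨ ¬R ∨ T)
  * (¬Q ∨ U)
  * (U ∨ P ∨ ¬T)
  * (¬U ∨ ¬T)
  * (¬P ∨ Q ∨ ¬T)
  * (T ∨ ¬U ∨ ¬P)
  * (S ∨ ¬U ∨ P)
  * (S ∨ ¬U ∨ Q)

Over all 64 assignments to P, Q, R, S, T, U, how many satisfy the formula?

Satisfying assignments:
  P=F Q=F R=F S=F T=F U=F
  P=F Q=F R=F S=T T=F U=F
  P=F Q=F R=F S=T T=F U=T
  P=T Q=F R=F S=F T=F U=F
  P=T Q=F R=F S=T T=F U=F
Count: 5.

5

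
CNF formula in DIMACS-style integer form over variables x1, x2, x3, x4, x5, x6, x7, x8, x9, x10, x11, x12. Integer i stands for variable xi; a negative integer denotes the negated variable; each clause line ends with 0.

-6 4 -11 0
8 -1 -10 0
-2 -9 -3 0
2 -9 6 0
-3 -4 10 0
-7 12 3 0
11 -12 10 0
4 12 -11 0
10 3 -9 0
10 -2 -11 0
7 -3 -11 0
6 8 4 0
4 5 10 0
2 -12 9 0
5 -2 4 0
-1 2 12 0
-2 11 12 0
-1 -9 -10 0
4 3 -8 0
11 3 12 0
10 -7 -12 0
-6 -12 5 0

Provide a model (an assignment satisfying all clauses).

x1 = 0, x2 = 1, x3 = 0, x4 = 1, x5 = 1, x6 = 1, x7 = 1, x8 = 1, x9 = 1, x10 = 1, x11 = 0, x12 = 1

Check each clause:
  1. {¬x6, x4, ¬x11} — x4 is true.
  2. {¬x10, ¬x1, x8} — x8 is true.
  3. {¬x3, ¬x2, ¬x9} — ¬x3 is true.
  4. {x2, ¬x9, x6} — x2 is true.
  5. {¬x4, x10, ¬x3} — x10 is true.
  6. {x12, ¬x7, x3} — x12 is true.
  7. {¬x12, x10, x11} — x10 is true.
  8. {x4, ¬x11, x12} — ¬x11 is true.
  9. {x3, x10, ¬x9} — x10 is true.
  10. {¬x11, x10, ¬x2} — x10 is true.
  11. {x7, ¬x11, ¬x3} — ¬x3 is true.
  12. {x6, x4, x8} — x8 is true.
  13. {x10, x5, x4} — x10 is true.
  14. {x9, x2, ¬x12} — x9 is true.
  15. {x5, x4, ¬x2} — x4 is true.
  16. {x12, ¬x1, x2} — x2 is true.
  17. {x11, x12, ¬x2} — x12 is true.
  18. {¬x1, ¬x9, ¬x10} — ¬x1 is true.
  19. {x4, ¬x8, x3} — x4 is true.
  20. {x12, x3, x11} — x12 is true.
  21. {¬x12, ¬x7, x10} — x10 is true.
  22. {¬x12, x5, ¬x6} — x5 is true.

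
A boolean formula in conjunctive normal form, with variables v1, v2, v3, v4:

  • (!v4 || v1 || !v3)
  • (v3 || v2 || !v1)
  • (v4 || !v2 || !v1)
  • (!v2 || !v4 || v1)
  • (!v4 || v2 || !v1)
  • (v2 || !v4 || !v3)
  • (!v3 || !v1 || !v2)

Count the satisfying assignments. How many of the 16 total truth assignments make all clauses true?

7

Split on v1, then v2.
  v1=1, v2=1: remaining (v3,v4) ∈ {(0,1)} — 1.
  v1=1, v2=0: remaining (v3,v4) ∈ {(1,0)} — 1.
  v1=0, v2=1: remaining (v3,v4) ∈ {(0,0); (1,0)} — 2.
  v1=0, v2=0: remaining (v3,v4) ∈ {(0,0); (0,1); (1,0)} — 3.
Total: 1 + 1 + 2 + 3 = 7.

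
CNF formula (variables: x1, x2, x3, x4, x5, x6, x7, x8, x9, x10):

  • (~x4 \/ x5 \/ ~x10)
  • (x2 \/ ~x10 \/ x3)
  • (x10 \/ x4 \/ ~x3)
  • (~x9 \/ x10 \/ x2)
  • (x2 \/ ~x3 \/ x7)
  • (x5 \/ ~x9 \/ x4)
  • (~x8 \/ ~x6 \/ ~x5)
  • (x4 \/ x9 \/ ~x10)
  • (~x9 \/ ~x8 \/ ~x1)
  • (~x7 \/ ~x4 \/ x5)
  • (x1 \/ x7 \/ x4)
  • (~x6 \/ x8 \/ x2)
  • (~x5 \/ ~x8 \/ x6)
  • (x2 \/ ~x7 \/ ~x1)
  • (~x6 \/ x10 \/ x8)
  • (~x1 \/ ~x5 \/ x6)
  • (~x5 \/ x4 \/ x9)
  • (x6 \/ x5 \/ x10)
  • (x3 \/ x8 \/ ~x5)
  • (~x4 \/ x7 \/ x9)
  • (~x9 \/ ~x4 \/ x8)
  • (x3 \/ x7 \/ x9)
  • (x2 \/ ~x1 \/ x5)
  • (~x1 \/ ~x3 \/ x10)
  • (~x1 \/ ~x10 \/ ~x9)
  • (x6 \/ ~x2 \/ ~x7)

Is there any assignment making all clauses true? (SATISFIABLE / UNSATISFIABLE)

SATISFIABLE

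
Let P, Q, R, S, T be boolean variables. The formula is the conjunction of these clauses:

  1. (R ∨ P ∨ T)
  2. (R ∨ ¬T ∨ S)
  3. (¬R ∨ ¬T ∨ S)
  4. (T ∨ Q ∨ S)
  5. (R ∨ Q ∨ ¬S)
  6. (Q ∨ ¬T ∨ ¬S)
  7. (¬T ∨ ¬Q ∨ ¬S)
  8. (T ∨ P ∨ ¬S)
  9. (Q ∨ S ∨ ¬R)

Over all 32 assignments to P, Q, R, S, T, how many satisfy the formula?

The models are:
  P=0 Q=1 R=1 S=0 T=0
  P=1 Q=0 R=1 S=1 T=0
  P=1 Q=1 R=0 S=0 T=0
  P=1 Q=1 R=0 S=1 T=0
  P=1 Q=1 R=1 S=0 T=0
  P=1 Q=1 R=1 S=1 T=0
Count: 6.

6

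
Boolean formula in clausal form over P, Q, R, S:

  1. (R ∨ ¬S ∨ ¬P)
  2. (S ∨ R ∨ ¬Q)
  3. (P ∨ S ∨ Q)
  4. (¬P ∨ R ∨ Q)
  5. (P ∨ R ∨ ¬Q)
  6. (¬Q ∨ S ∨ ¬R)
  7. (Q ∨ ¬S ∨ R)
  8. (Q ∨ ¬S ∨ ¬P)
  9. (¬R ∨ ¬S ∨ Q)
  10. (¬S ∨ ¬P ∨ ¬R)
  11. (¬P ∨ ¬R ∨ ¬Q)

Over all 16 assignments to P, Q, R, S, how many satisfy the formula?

The models are:
  P=0 Q=1 R=1 S=1
  P=1 Q=0 R=1 S=0
Count: 2.

2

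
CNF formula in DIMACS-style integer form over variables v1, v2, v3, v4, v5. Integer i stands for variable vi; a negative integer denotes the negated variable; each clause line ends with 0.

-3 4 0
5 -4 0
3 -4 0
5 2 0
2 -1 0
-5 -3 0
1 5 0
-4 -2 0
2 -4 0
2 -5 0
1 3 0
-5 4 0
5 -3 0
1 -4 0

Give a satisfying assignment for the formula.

v1 = True  v2 = True  v3 = False  v4 = False  v5 = False

Branch on v1: take v1 = True.
  then v2 is forced to True.
  then v4 is forced to False.
  then v3 is forced to False.
  then v5 is forced to False.
Every clause has at least one true literal under this assignment.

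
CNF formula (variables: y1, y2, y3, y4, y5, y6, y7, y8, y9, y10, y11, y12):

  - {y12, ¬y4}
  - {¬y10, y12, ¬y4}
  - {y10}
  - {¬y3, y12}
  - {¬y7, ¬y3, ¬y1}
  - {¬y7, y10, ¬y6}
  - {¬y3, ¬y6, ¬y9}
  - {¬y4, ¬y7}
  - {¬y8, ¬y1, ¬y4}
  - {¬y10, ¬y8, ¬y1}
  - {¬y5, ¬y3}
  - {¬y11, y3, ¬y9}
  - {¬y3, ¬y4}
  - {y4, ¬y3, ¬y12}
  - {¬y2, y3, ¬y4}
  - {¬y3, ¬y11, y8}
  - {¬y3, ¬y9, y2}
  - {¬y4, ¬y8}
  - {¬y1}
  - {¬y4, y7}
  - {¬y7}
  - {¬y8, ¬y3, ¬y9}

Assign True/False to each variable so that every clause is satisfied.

(y10) is a unit clause, so y10 = True.
The clause (¬y1) is unit: y1 must be False.
(¬y7) is a unit clause, so y7 = False.
Unit propagation: (¬y4) forces y4 = False.
y2 occurs only positively in the remaining clauses — set y2 = True.
y9 occurs only negated in the remaining clauses — set y9 = False.
Set y3 = False and propagate.
y5, y6, y8, y11, y12 are now unconstrained; take y5 = True, y6 = True, y8 = False, y11 = False, y12 = False.

y1 = 0, y2 = 1, y3 = 0, y4 = 0, y5 = 1, y6 = 1, y7 = 0, y8 = 0, y9 = 0, y10 = 1, y11 = 0, y12 = 0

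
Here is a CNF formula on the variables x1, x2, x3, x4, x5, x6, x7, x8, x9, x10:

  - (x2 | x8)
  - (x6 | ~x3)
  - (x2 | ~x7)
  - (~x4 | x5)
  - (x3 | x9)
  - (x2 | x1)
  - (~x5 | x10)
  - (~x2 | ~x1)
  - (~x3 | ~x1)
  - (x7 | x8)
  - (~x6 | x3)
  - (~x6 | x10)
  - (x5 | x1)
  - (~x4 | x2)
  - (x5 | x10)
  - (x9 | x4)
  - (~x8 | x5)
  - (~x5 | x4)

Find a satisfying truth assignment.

x1=False, x2=True, x3=False, x4=True, x5=True, x6=False, x7=False, x8=True, x9=True, x10=True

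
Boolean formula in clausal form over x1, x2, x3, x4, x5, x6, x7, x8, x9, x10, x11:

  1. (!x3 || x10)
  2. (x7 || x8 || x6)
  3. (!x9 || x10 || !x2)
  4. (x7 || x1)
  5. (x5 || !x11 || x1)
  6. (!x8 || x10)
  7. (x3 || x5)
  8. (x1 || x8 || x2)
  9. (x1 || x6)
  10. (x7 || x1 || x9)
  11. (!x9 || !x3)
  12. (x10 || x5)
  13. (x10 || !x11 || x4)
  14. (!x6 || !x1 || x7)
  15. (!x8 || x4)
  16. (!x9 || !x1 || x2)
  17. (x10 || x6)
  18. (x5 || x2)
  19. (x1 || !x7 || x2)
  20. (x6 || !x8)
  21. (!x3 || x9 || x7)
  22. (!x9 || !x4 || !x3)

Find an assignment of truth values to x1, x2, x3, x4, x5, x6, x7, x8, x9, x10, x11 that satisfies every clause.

x5 occurs only positively in the remaining clauses — set x5 = True.
x10 occurs only positively in the remaining clauses — set x10 = True.
Branch on x1: take x1 = True.
Set x2 = False and propagate.
  then x9 is forced to False.
The remaining clauses are satisfied by x3 = True, x4 = False, x6 = True, x7 = True, x8 = False, x11 = True.
Every clause has at least one true literal under this assignment.
Check each clause:
  1. (!x3 || x10) — x10 is true.
  2. (x7 || x6 || x8) — x6 is true.
  3. (!x9 || !x2 || x10) — x10 is true.
  4. (x1 || x7) — x1 is true.
  5. (x1 || x5 || !x11) — x5 is true.
  6. (x10 || !x8) — !x8 is true.
  7. (x3 || x5) — x3 is true.
  8. (x8 || x1 || x2) — x1 is true.
  9. (x6 || x1) — x1 is true.
  10. (x7 || x1 || x9) — x1 is true.
  11. (!x3 || !x9) — !x9 is true.
  12. (x10 || x5) — x10 is true.
  13. (!x11 || x10 || x4) — x10 is true.
  14. (x7 || !x6 || !x1) — x7 is true.
  15. (x4 || !x8) — !x8 is true.
  16. (!x1 || x2 || !x9) — !x9 is true.
  17. (x6 || x10) — x10 is true.
  18. (x5 || x2) — x5 is true.
  19. (!x7 || x1 || x2) — x1 is true.
  20. (!x8 || x6) — !x8 is true.
  21. (x9 || x7 || !x3) — x7 is true.
  22. (!x9 || !x4 || !x3) — !x4 is true.

x1 = T  x2 = F  x3 = T  x4 = F  x5 = T  x6 = T  x7 = T  x8 = F  x9 = F  x10 = T  x11 = T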